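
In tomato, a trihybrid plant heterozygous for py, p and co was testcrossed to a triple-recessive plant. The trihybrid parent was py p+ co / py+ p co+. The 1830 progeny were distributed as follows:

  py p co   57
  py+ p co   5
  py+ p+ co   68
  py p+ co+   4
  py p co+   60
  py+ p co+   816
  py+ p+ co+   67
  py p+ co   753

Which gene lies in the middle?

The two rarest classes, py p+ co+ and py+ p co, are the double crossovers. Comparing them with the parentals, only the co allele has switched, so co is the middle locus and the order is py – co – p.

co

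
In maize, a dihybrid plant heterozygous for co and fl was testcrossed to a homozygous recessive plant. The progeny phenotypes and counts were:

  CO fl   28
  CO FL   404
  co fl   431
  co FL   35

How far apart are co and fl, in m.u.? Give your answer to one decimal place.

The two most frequent classes, CO FL (404) and co fl (431), are the parental types, so the F1 was CO FL / co fl.
The recombinant classes are CO fl and co FL: 28 + 35 = 63.
Recombination frequency = 63/898 = 0.0702 ≈ 7.0%, i.e. 7.0 m.u.

7.0 m.u.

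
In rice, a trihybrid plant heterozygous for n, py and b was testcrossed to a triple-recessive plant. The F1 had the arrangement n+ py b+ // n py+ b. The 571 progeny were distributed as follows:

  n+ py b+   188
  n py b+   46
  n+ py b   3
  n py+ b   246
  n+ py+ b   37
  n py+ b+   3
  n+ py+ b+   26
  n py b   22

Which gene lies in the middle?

The two rarest classes, n+ py b and n py+ b+, are the double crossovers. Comparing them with the parentals, only the b allele has switched, so b is the middle locus and the order is n – b – py.

b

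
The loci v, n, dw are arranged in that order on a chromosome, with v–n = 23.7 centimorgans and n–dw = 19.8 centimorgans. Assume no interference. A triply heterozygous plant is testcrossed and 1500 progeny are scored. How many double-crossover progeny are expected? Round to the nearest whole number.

70

Map distances give recombination frequencies of 0.237 and 0.198 for the two intervals.
With no interference, expected double-crossover frequency = 0.237 × 0.198 = 0.04693.
Expected number = 0.04693 × 1500 = 70.39 ≈ 70.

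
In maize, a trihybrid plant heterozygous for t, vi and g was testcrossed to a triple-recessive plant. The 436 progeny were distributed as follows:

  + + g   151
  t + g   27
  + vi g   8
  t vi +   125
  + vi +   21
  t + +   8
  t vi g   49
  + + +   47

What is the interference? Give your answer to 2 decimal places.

The two most frequent reciprocal classes, + + g and t vi +, are the parental types, so the F1 was + + g / t vi +.
The two rarest classes, + vi g and t + +, are the double crossovers. Comparing them with the parentals, only the vi allele has switched, so vi is the middle locus and the order is g – vi – t.
g–vi: (96 + 16)/436 = 0.2569; vi–t: (48 + 16)/436 = 0.1468.
Expected DCO frequency = 0.2569 × 0.1468 ≈ 0.03771; observed = 16/436 ≈ 0.03670.
Coefficient of coincidence = 0.03670/0.03771 ≈ 0.97; interference = 1 − 0.97 = 0.03.

0.03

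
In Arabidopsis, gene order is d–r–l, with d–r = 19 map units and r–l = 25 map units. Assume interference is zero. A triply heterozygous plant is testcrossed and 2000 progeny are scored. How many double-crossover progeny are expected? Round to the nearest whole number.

95

Map distances give recombination frequencies of 0.190 and 0.250 for the two intervals.
With no interference, expected double-crossover frequency = 0.190 × 0.250 = 0.04750.
Expected number = 0.04750 × 2000 = 95.00 ≈ 95.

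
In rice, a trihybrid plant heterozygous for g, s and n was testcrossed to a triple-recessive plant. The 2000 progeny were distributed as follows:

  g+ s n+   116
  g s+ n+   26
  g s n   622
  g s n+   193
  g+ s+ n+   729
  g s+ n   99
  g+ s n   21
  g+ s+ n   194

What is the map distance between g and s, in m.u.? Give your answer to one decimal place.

13.1 m.u.

The two most frequent reciprocal classes, g s n and g+ s+ n+, are the parental types, so the F1 was g s n / g+ s+ n+.
The two rarest classes, g+ s n and g s+ n+, are the double crossovers. Comparing them with the parentals, only the g allele has switched, so g is the middle locus and the order is n – g – s.
Crossovers in the g–s interval produce the single-crossover classes g s+ n and g+ s n+ (99 + 116 = 215) plus the double crossovers (47).
RF(g–s) = (215 + 47) / 2000 = 262/2000 = 0.1310 → 13.1 m.u.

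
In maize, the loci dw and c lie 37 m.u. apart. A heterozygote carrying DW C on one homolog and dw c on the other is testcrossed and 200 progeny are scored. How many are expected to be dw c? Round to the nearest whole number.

A map distance of 37 m.u. corresponds to a recombination frequency of 0.370.
The F1 is DW C / dw c, so dw c is a parental gamete class with expected frequency (1 − r)/2 = 0.630/2 = 0.3150.
Expected number = 0.3150 × 200 = 63.00 ≈ 63.

63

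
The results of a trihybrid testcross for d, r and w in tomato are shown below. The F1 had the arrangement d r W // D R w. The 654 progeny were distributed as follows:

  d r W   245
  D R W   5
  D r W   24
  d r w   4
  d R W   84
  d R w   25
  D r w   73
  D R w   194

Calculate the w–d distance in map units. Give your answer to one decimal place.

8.9 map units

The two rarest classes, d r w and D R W, are the double crossovers. Comparing them with the parentals, only the w allele has switched, so w is the middle locus and the order is r – w – d.
Crossovers in the w–d interval produce the single-crossover classes D r W and d R w (24 + 25 = 49) plus the double crossovers (9).
RF(w–d) = (49 + 9) / 654 = 58/654 = 0.0887 → 8.9 map units.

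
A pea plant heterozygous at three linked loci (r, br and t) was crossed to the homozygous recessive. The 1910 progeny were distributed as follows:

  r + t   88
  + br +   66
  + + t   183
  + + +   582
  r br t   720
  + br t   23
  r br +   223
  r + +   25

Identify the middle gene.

r

The two most frequent reciprocal classes, r br t and + + +, are the parental types, so the F1 was r br t / + + +.
The two rarest classes, + br t and r + +, are the double crossovers. Comparing them with the parentals, only the r allele has switched, so r is the middle locus and the order is t – r – br.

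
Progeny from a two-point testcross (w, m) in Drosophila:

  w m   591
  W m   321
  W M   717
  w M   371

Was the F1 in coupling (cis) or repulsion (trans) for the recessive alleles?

The two most frequent classes are W M (717) and w m (591); these are the parental (non-recombinant) types.
So the F1 carried W M on one chromosome and w m on the other — the recessive alleles are on the same chromosome (cis / coupling).

cis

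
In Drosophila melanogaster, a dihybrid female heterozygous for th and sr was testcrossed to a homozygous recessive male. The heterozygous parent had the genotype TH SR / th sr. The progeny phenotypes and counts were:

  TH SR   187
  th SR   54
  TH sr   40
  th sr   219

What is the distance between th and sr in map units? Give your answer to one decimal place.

18.8 map units

The recombinant classes are TH sr and th SR: 40 + 54 = 94.
Recombination frequency = 94/500 = 0.1880 ≈ 18.8%, i.e. 18.8 map units.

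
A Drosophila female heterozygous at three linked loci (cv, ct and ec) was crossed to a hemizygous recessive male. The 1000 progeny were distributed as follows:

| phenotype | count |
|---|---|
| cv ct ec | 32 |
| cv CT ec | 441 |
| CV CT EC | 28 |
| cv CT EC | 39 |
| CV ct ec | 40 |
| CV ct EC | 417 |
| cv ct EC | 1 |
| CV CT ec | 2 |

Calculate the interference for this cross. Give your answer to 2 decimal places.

The two most frequent reciprocal classes, cv CT ec and CV ct EC, are the parental types, so the F1 was cv CT ec / CV ct EC.
The two rarest classes, CV CT ec and cv ct EC, are the double crossovers. Comparing them with the parentals, only the cv allele has switched, so cv is the middle locus and the order is ec – cv – ct.
ec–cv: (79 + 3)/1000 = 0.0820; cv–ct: (60 + 3)/1000 = 0.0630.
Expected DCO frequency = 0.0820 × 0.0630 ≈ 0.00517; observed = 3/1000 ≈ 0.00300.
Coefficient of coincidence = 0.00300/0.00517 ≈ 0.58; interference = 1 − 0.58 = 0.42.

0.42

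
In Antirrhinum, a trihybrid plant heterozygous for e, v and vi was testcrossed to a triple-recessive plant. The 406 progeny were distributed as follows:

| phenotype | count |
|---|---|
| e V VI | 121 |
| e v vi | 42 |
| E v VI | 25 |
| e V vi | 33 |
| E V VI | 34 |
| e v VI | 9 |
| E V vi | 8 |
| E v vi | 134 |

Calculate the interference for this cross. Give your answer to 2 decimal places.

The two most frequent reciprocal classes, E v vi and e V VI, are the parental types, so the F1 was E v vi / e V VI.
The two rarest classes, E V vi and e v VI, are the double crossovers. Comparing them with the parentals, only the v allele has switched, so v is the middle locus and the order is vi – v – e.
vi–v: (58 + 17)/406 = 0.1847; v–e: (76 + 17)/406 = 0.2291.
Expected DCO frequency = 0.1847 × 0.2291 ≈ 0.04231; observed = 17/406 ≈ 0.04187.
Coefficient of coincidence = 0.04187/0.04231 ≈ 0.99; interference = 1 − 0.99 = 0.01.

0.01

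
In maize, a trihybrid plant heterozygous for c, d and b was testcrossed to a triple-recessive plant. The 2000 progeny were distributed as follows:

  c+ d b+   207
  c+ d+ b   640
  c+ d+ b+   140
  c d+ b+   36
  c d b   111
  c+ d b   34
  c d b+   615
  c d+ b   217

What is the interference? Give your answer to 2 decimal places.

0.12

The two most frequent reciprocal classes, c d b+ and c+ d+ b, are the parental types, so the F1 was c d b+ / c+ d+ b.
The two rarest classes, c d+ b+ and c+ d b, are the double crossovers. Comparing them with the parentals, only the d allele has switched, so d is the middle locus and the order is c – d – b.
c–d: (424 + 70)/2000 = 0.2470; d–b: (251 + 70)/2000 = 0.1605.
Expected DCO frequency = 0.2470 × 0.1605 ≈ 0.03964; observed = 70/2000 ≈ 0.03500.
Coefficient of coincidence = 0.03500/0.03964 ≈ 0.88; interference = 1 − 0.88 = 0.12.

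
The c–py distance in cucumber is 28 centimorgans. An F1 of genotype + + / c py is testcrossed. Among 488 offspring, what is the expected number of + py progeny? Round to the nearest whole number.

A map distance of 28 centimorgans corresponds to a recombination frequency of 0.280.
The F1 is + + / c py, so + py is a recombinant gamete class with expected frequency r/2 = 0.280/2 = 0.1400.
Expected number = 0.1400 × 488 = 68.32 ≈ 68.

68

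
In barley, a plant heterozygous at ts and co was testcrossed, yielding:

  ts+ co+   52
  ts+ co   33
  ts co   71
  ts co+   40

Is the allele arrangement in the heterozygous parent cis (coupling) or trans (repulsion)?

cis

The two most frequent classes are ts+ co+ (52) and ts co (71); these are the parental (non-recombinant) types.
So the F1 carried ts+ co+ on one chromosome and ts co on the other — the recessive alleles are on the same chromosome (cis / coupling).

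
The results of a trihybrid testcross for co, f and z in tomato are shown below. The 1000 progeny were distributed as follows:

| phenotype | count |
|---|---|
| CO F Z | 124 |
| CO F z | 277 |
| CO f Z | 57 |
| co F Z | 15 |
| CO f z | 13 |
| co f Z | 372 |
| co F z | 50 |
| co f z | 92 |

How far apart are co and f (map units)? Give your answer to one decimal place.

The two most frequent reciprocal classes, CO F z and co f Z, are the parental types, so the F1 was CO F z / co f Z.
The two rarest classes, CO f z and co F Z, are the double crossovers. Comparing them with the parentals, only the f allele has switched, so f is the middle locus and the order is z – f – co.
Crossovers in the f–co interval produce the single-crossover classes co F z and CO f Z (50 + 57 = 107) plus the double crossovers (28).
RF(f–co) = (107 + 28) / 1000 = 135/1000 = 0.1350 → 13.5 map units.

13.5 map units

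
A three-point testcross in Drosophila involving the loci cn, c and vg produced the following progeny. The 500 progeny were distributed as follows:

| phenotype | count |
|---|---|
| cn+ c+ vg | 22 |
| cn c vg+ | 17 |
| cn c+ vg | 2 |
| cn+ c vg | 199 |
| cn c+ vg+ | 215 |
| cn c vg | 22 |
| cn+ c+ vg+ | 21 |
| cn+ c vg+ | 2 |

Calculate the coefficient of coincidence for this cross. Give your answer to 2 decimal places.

The two most frequent reciprocal classes, cn c+ vg+ and cn+ c vg, are the parental types, so the F1 was cn c+ vg+ / cn+ c vg.
The two rarest classes, cn c+ vg and cn+ c vg+, are the double crossovers. Comparing them with the parentals, only the vg allele has switched, so vg is the middle locus and the order is c – vg – cn.
c–vg: (39 + 4)/500 = 0.0860; vg–cn: (43 + 4)/500 = 0.0940.
Expected DCO frequency = 0.0860 × 0.0940 ≈ 0.00808; observed = 4/500 ≈ 0.00800.
Coefficient of coincidence = 0.00800/0.00808 ≈ 0.99.

0.99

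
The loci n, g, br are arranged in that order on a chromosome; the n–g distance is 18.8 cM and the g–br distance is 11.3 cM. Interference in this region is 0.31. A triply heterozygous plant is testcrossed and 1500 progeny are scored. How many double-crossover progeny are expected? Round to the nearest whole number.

Map distances give recombination frequencies of 0.188 and 0.113 for the two intervals.
With interference 0.31 (so coincidence = 0.69), expected double-crossover frequency = 0.188 × 0.113 × 0.69 = 0.01466.
Expected number = 0.01466 × 1500 = 21.99 ≈ 22.

22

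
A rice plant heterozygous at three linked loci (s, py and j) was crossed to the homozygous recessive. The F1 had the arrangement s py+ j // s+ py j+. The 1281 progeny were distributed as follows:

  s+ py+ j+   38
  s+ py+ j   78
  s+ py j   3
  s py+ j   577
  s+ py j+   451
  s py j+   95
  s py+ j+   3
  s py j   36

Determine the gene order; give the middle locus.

The two rarest classes, s py+ j+ and s+ py j, are the double crossovers. Comparing them with the parentals, only the j allele has switched, so j is the middle locus and the order is py – j – s.

j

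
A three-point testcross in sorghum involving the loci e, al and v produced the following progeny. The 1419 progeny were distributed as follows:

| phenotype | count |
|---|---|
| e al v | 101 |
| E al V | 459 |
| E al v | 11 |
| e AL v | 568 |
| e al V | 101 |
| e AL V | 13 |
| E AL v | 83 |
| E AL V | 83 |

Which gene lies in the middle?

The two most frequent reciprocal classes, e AL v and E al V, are the parental types, so the F1 was e AL v / E al V.
The two rarest classes, e AL V and E al v, are the double crossovers. Comparing them with the parentals, only the v allele has switched, so v is the middle locus and the order is e – v – al.

v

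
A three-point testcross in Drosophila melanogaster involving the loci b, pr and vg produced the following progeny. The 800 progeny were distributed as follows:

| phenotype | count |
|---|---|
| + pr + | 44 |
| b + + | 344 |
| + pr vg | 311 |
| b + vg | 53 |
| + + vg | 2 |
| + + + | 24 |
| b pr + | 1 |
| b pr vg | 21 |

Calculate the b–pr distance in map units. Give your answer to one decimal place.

6.0 map units

The two most frequent reciprocal classes, + pr vg and b + +, are the parental types, so the F1 was + pr vg / b + +.
The two rarest classes, + + vg and b pr +, are the double crossovers. Comparing them with the parentals, only the pr allele has switched, so pr is the middle locus and the order is vg – pr – b.
Crossovers in the pr–b interval produce the single-crossover classes b pr vg and + + + (21 + 24 = 45) plus the double crossovers (3).
RF(pr–b) = (45 + 3) / 800 = 48/800 = 0.0600 → 6.0 map units.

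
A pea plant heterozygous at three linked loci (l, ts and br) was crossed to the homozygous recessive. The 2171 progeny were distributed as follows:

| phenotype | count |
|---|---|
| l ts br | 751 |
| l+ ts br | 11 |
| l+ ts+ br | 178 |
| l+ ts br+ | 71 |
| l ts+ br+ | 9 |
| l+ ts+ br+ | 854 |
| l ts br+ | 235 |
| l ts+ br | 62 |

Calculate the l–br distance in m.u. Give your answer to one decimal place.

The two most frequent reciprocal classes, l ts br and l+ ts+ br+, are the parental types, so the F1 was l ts br / l+ ts+ br+.
The two rarest classes, l+ ts br and l ts+ br+, are the double crossovers. Comparing them with the parentals, only the l allele has switched, so l is the middle locus and the order is br – l – ts.
Crossovers in the br–l interval produce the single-crossover classes l ts br+ and l+ ts+ br (235 + 178 = 413) plus the double crossovers (20).
RF(br–l) = (413 + 20) / 2171 = 433/2171 = 0.1994 → 19.9 m.u.

19.9 m.u.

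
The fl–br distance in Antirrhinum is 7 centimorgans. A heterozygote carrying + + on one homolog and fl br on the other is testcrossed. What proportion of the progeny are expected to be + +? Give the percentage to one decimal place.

46.5%

A map distance of 7 centimorgans corresponds to a recombination frequency of 0.070.
The F1 is + + / fl br, so + + is a parental gamete class with expected frequency (1 − r)/2 = 0.930/2 = 0.4650.
That is 0.4650 = 46.5% of the progeny.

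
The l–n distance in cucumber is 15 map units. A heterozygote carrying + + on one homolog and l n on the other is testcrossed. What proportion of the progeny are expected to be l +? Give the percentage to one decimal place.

A map distance of 15 map units corresponds to a recombination frequency of 0.150.
The F1 is + + / l n, so l + is a recombinant gamete class with expected frequency r/2 = 0.150/2 = 0.0750.
That is 0.0750 = 7.5% of the progeny.

7.5%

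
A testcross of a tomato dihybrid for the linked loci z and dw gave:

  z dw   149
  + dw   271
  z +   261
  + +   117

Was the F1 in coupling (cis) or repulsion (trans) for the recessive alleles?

The two most frequent classes are + dw (271) and z + (261); these are the parental (non-recombinant) types.
So the F1 carried + dw on one chromosome and z + on the other — the recessive alleles are on opposite chromosomes (trans / repulsion).

trans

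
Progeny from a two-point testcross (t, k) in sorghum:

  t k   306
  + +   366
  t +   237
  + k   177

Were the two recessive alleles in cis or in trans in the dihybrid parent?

cis

The two most frequent classes are + + (366) and t k (306); these are the parental (non-recombinant) types.
So the F1 carried + + on one chromosome and t k on the other — the recessive alleles are on the same chromosome (cis / coupling).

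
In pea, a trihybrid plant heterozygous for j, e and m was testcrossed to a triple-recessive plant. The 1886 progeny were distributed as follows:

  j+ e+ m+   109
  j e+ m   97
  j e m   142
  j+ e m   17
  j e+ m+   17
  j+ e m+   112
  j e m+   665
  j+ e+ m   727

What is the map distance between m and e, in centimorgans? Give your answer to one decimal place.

The two most frequent reciprocal classes, j e m+ and j+ e+ m, are the parental types, so the F1 was j e m+ / j+ e+ m.
The two rarest classes, j e+ m+ and j+ e m, are the double crossovers. Comparing them with the parentals, only the e allele has switched, so e is the middle locus and the order is m – e – j.
Crossovers in the m–e interval produce the single-crossover classes j e m and j+ e+ m+ (142 + 109 = 251) plus the double crossovers (34).
RF(m–e) = (251 + 34) / 1886 = 285/1886 = 0.1511 → 15.1 centimorgans.

15.1 centimorgans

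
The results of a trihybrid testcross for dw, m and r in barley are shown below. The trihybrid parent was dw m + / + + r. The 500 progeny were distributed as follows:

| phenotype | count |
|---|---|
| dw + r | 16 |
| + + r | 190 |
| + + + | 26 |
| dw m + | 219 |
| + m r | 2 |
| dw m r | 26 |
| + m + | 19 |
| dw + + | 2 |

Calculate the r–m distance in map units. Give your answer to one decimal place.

11.2 map units

The two rarest classes, dw + + and + m r, are the double crossovers. Comparing them with the parentals, only the m allele has switched, so m is the middle locus and the order is r – m – dw.
Crossovers in the r–m interval produce the single-crossover classes dw m r and + + + (26 + 26 = 52) plus the double crossovers (4).
RF(r–m) = (52 + 4) / 500 = 56/500 = 0.1120 → 11.2 map units.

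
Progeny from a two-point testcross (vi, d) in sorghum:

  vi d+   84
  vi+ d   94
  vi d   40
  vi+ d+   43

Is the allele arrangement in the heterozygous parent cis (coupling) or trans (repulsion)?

trans

The two most frequent classes are vi+ d (94) and vi d+ (84); these are the parental (non-recombinant) types.
So the F1 carried vi+ d on one chromosome and vi d+ on the other — the recessive alleles are on opposite chromosomes (trans / repulsion).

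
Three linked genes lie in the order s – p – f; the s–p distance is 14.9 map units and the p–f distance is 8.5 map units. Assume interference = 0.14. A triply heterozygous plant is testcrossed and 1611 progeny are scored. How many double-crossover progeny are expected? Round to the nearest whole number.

18

Map distances give recombination frequencies of 0.149 and 0.085 for the two intervals.
With interference 0.14 (so coincidence = 0.86), expected double-crossover frequency = 0.149 × 0.085 × 0.86 = 0.01089.
Expected number = 0.01089 × 1611 = 17.55 ≈ 18.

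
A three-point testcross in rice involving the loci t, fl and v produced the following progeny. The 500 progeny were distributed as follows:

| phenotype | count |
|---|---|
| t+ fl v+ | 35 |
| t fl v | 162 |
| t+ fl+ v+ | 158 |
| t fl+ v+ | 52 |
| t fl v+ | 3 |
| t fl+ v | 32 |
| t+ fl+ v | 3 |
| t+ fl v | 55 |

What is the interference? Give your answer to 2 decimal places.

The two most frequent reciprocal classes, t+ fl+ v+ and t fl v, are the parental types, so the F1 was t+ fl+ v+ / t fl v.
The two rarest classes, t+ fl+ v and t fl v+, are the double crossovers. Comparing them with the parentals, only the v allele has switched, so v is the middle locus and the order is fl – v – t.
fl–v: (67 + 6)/500 = 0.1460; v–t: (107 + 6)/500 = 0.2260.
Expected DCO frequency = 0.1460 × 0.2260 ≈ 0.03300; observed = 6/500 ≈ 0.01200.
Coefficient of coincidence = 0.01200/0.03300 ≈ 0.36; interference = 1 − 0.36 = 0.64.

0.64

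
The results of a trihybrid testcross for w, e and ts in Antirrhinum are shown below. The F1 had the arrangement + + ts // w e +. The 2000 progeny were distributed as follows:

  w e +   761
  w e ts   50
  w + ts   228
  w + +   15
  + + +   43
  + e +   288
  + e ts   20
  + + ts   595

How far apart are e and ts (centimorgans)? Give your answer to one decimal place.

6.4 centimorgans

The two rarest classes, + e ts and w + +, are the double crossovers. Comparing them with the parentals, only the e allele has switched, so e is the middle locus and the order is ts – e – w.
Crossovers in the ts–e interval produce the single-crossover classes + + + and w e ts (43 + 50 = 93) plus the double crossovers (35).
RF(ts–e) = (93 + 35) / 2000 = 128/2000 = 0.0640 → 6.4 centimorgans.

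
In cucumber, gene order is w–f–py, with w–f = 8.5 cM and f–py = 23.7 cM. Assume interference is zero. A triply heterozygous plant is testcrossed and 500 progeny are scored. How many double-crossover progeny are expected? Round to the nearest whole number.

10

Map distances give recombination frequencies of 0.085 and 0.237 for the two intervals.
With no interference, expected double-crossover frequency = 0.085 × 0.237 = 0.02014.
Expected number = 0.02014 × 500 = 10.07 ≈ 10.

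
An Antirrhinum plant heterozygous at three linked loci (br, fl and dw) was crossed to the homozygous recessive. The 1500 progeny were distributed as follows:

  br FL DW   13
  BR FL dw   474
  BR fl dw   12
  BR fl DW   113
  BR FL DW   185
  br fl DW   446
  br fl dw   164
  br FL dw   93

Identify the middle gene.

fl

The two most frequent reciprocal classes, br fl DW and BR FL dw, are the parental types, so the F1 was br fl DW / BR FL dw.
The two rarest classes, br FL DW and BR fl dw, are the double crossovers. Comparing them with the parentals, only the fl allele has switched, so fl is the middle locus and the order is br – fl – dw.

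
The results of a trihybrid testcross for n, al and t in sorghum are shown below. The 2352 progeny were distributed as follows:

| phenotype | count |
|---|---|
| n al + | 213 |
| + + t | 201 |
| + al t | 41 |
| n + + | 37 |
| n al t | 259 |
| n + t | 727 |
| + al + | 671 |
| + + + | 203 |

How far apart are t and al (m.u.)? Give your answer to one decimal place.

23.0 m.u.

The two most frequent reciprocal classes, n + t and + al +, are the parental types, so the F1 was n + t / + al +.
The two rarest classes, n + + and + al t, are the double crossovers. Comparing them with the parentals, only the t allele has switched, so t is the middle locus and the order is n – t – al.
Crossovers in the t–al interval produce the single-crossover classes n al t and + + + (259 + 203 = 462) plus the double crossovers (78).
RF(t–al) = (462 + 78) / 2352 = 540/2352 = 0.2296 → 23.0 m.u.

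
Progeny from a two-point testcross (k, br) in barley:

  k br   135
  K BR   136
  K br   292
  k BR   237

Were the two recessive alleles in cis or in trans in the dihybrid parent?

trans

The two most frequent classes are K br (292) and k BR (237); these are the parental (non-recombinant) types.
So the F1 carried K br on one chromosome and k BR on the other — the recessive alleles are on opposite chromosomes (trans / repulsion).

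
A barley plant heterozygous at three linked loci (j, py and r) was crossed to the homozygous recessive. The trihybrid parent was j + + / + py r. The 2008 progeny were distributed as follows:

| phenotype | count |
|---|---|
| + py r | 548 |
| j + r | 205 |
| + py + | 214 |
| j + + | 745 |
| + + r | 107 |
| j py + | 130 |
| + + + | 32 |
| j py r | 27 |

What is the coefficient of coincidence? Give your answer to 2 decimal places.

The two rarest classes, + + + and j py r, are the double crossovers. Comparing them with the parentals, only the j allele has switched, so j is the middle locus and the order is py – j – r.
py–j: (237 + 59)/2008 = 0.1474; j–r: (419 + 59)/2008 = 0.2380.
Expected DCO frequency = 0.1474 × 0.2380 ≈ 0.03508; observed = 59/2008 ≈ 0.02938.
Coefficient of coincidence = 0.02938/0.03508 ≈ 0.84.

0.84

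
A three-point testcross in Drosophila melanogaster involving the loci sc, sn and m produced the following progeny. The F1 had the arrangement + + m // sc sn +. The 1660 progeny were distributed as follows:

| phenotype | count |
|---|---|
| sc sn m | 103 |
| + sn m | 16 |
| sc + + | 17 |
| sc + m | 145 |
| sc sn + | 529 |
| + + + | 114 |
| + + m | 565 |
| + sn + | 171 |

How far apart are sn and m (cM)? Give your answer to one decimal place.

15.1 cM

The two rarest classes, + sn m and sc + +, are the double crossovers. Comparing them with the parentals, only the sn allele has switched, so sn is the middle locus and the order is sc – sn – m.
Crossovers in the sn–m interval produce the single-crossover classes + + + and sc sn m (114 + 103 = 217) plus the double crossovers (33).
RF(sn–m) = (217 + 33) / 1660 = 250/1660 = 0.1506 → 15.1 cM.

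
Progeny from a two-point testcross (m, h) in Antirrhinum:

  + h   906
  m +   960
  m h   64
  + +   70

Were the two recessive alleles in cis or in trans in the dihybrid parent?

trans

The two most frequent classes are + h (906) and m + (960); these are the parental (non-recombinant) types.
So the F1 carried + h on one chromosome and m + on the other — the recessive alleles are on opposite chromosomes (trans / repulsion).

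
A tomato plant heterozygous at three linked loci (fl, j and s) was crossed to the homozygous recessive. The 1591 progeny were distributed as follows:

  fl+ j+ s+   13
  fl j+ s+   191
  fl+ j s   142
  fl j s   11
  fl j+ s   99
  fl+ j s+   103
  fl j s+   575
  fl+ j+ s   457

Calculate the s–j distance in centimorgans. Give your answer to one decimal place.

The two most frequent reciprocal classes, fl j s+ and fl+ j+ s, are the parental types, so the F1 was fl j s+ / fl+ j+ s.
The two rarest classes, fl j s and fl+ j+ s+, are the double crossovers. Comparing them with the parentals, only the s allele has switched, so s is the middle locus and the order is fl – s – j.
Crossovers in the s–j interval produce the single-crossover classes fl j+ s+ and fl+ j s (191 + 142 = 333) plus the double crossovers (24).
RF(s–j) = (333 + 24) / 1591 = 357/1591 = 0.2244 → 22.4 centimorgans.

22.4 centimorgans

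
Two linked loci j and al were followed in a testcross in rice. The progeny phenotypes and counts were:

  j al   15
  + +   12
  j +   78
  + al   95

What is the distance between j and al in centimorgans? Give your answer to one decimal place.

13.5 centimorgans

The two most frequent classes, + al (95) and j + (78), are the parental types, so the F1 was + al / j +.
The recombinant classes are + + and j al: 12 + 15 = 27.
Recombination frequency = 27/200 = 0.1350 ≈ 13.5%, i.e. 13.5 centimorgans.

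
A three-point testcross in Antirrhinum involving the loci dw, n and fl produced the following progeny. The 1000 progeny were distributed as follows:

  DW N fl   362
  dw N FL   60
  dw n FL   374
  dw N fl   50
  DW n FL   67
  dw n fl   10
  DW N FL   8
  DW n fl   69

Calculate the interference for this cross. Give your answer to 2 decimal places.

0.09

The two most frequent reciprocal classes, DW N fl and dw n FL, are the parental types, so the F1 was DW N fl / dw n FL.
The two rarest classes, DW N FL and dw n fl, are the double crossovers. Comparing them with the parentals, only the fl allele has switched, so fl is the middle locus and the order is n – fl – dw.
n–fl: (129 + 18)/1000 = 0.1470; fl–dw: (117 + 18)/1000 = 0.1350.
Expected DCO frequency = 0.1470 × 0.1350 ≈ 0.01985; observed = 18/1000 ≈ 0.01800.
Coefficient of coincidence = 0.01800/0.01985 ≈ 0.91; interference = 1 − 0.91 = 0.09.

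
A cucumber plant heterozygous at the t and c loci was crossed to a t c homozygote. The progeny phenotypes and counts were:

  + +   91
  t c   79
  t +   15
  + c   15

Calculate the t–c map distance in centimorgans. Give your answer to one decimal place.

The two most frequent classes, + + (91) and t c (79), are the parental types, so the F1 was + + / t c.
The recombinant classes are + c and t +: 15 + 15 = 30.
Recombination frequency = 30/200 = 0.1500 ≈ 15.0%, i.e. 15.0 centimorgans.

15.0 centimorgans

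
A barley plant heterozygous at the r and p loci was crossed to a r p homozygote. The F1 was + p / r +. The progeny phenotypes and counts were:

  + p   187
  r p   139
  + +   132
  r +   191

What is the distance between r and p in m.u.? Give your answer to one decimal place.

41.8 m.u.

The recombinant classes are + + and r p: 132 + 139 = 271.
Recombination frequency = 271/649 = 0.4176 ≈ 41.8%, i.e. 41.8 m.u.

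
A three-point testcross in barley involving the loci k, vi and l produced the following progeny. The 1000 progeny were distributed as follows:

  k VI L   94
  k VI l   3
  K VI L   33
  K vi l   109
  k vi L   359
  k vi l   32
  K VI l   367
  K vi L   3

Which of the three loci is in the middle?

The two most frequent reciprocal classes, k vi L and K VI l, are the parental types, so the F1 was k vi L / K VI l.
The two rarest classes, K vi L and k VI l, are the double crossovers. Comparing them with the parentals, only the k allele has switched, so k is the middle locus and the order is vi – k – l.

k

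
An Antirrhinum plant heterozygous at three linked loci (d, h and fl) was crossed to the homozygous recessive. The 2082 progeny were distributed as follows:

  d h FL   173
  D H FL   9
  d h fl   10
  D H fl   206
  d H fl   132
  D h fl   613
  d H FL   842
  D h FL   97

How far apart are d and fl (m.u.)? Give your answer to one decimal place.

The two most frequent reciprocal classes, D h fl and d H FL, are the parental types, so the F1 was D h fl / d H FL.
The two rarest classes, d h fl and D H FL, are the double crossovers. Comparing them with the parentals, only the d allele has switched, so d is the middle locus and the order is h – d – fl.
Crossovers in the d–fl interval produce the single-crossover classes D h FL and d H fl (97 + 132 = 229) plus the double crossovers (19).
RF(d–fl) = (229 + 19) / 2082 = 248/2082 = 0.1191 → 11.9 m.u.

11.9 m.u.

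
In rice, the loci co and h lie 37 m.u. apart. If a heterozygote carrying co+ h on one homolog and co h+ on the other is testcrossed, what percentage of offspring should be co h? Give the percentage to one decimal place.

A map distance of 37 m.u. corresponds to a recombination frequency of 0.370.
The F1 is co+ h / co h+, so co h is a recombinant gamete class with expected frequency r/2 = 0.370/2 = 0.1850.
That is 0.1850 = 18.5% of the progeny.

18.5%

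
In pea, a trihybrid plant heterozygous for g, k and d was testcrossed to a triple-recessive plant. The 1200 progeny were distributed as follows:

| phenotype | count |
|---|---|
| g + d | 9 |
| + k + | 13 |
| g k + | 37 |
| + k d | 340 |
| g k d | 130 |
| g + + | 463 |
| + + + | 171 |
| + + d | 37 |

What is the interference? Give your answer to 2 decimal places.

The two most frequent reciprocal classes, + k d and g + +, are the parental types, so the F1 was + k d / g + +.
The two rarest classes, + k + and g + d, are the double crossovers. Comparing them with the parentals, only the d allele has switched, so d is the middle locus and the order is k – d – g.
k–d: (74 + 22)/1200 = 0.0800; d–g: (301 + 22)/1200 = 0.2692.
Expected DCO frequency = 0.0800 × 0.2692 ≈ 0.02154; observed = 22/1200 ≈ 0.01833.
Coefficient of coincidence = 0.01833/0.02154 ≈ 0.85; interference = 1 − 0.85 = 0.15.

0.15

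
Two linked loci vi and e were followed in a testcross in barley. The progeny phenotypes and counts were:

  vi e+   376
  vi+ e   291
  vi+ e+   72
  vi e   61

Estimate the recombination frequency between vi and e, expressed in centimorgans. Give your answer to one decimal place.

16.6 centimorgans

The two most frequent classes, vi+ e (291) and vi e+ (376), are the parental types, so the F1 was vi+ e / vi e+.
The recombinant classes are vi+ e+ and vi e: 72 + 61 = 133.
Recombination frequency = 133/800 = 0.1663 ≈ 16.6%, i.e. 16.6 centimorgans.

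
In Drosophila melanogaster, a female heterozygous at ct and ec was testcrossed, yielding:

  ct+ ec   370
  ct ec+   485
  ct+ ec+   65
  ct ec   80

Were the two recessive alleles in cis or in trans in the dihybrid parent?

The two most frequent classes are ct+ ec (370) and ct ec+ (485); these are the parental (non-recombinant) types.
So the F1 carried ct+ ec on one chromosome and ct ec+ on the other — the recessive alleles are on opposite chromosomes (trans / repulsion).

trans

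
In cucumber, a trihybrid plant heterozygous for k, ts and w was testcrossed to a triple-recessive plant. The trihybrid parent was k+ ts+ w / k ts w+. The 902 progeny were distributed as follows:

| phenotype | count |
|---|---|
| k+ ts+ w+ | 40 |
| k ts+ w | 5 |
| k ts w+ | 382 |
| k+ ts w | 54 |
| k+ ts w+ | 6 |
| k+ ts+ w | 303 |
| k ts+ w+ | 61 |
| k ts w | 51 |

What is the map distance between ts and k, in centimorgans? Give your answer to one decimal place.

The two rarest classes, k ts+ w and k+ ts w+, are the double crossovers. Comparing them with the parentals, only the k allele has switched, so k is the middle locus and the order is w – k – ts.
Crossovers in the k–ts interval produce the single-crossover classes k+ ts w and k ts+ w+ (54 + 61 = 115) plus the double crossovers (11).
RF(k–ts) = (115 + 11) / 902 = 126/902 = 0.1397 → 14.0 centimorgans.

14.0 centimorgans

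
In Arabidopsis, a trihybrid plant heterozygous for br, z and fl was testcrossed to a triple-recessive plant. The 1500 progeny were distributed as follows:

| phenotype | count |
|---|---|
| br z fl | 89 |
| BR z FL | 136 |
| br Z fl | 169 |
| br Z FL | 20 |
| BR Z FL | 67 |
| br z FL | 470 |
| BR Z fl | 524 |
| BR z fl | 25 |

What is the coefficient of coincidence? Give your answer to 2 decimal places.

0.96

The two most frequent reciprocal classes, br z FL and BR Z fl, are the parental types, so the F1 was br z FL / BR Z fl.
The two rarest classes, br Z FL and BR z fl, are the double crossovers. Comparing them with the parentals, only the z allele has switched, so z is the middle locus and the order is fl – z – br.
fl–z: (156 + 45)/1500 = 0.1340; z–br: (305 + 45)/1500 = 0.2333.
Expected DCO frequency = 0.1340 × 0.2333 ≈ 0.03126; observed = 45/1500 ≈ 0.03000.
Coefficient of coincidence = 0.03000/0.03126 ≈ 0.96.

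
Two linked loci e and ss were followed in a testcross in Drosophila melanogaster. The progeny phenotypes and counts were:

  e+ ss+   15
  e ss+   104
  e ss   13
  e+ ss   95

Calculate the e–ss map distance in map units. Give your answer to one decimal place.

The two most frequent classes, e+ ss (95) and e ss+ (104), are the parental types, so the F1 was e+ ss / e ss+.
The recombinant classes are e+ ss+ and e ss: 15 + 13 = 28.
Recombination frequency = 28/227 = 0.1233 ≈ 12.3%, i.e. 12.3 map units.

12.3 map units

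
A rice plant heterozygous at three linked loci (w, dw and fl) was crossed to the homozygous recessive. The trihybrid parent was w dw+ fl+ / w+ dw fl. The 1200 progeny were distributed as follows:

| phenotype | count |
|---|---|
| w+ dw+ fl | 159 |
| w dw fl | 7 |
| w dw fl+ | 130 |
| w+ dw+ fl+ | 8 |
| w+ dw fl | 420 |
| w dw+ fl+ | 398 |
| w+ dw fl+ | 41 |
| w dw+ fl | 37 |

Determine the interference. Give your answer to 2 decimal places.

0.36

The two rarest classes, w+ dw+ fl+ and w dw fl, are the double crossovers. Comparing them with the parentals, only the w allele has switched, so w is the middle locus and the order is dw – w – fl.
dw–w: (289 + 15)/1200 = 0.2533; w–fl: (78 + 15)/1200 = 0.0775.
Expected DCO frequency = 0.2533 × 0.0775 ≈ 0.01963; observed = 15/1200 ≈ 0.01250.
Coefficient of coincidence = 0.01250/0.01963 ≈ 0.64; interference = 1 − 0.64 = 0.36.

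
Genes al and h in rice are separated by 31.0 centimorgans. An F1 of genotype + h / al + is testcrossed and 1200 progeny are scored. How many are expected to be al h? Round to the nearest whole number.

A map distance of 31.0 centimorgans corresponds to a recombination frequency of 0.310.
The F1 is + h / al +, so al h is a recombinant gamete class with expected frequency r/2 = 0.310/2 = 0.1550.
Expected number = 0.1550 × 1200 = 186.00 ≈ 186.

186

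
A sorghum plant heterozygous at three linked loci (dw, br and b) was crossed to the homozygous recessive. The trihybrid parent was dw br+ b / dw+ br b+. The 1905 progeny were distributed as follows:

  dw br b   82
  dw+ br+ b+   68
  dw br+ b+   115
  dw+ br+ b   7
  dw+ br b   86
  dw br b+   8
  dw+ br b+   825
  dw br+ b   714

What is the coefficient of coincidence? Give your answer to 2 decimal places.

0.80

The two rarest classes, dw+ br+ b and dw br b+, are the double crossovers. Comparing them with the parentals, only the dw allele has switched, so dw is the middle locus and the order is br – dw – b.
br–dw: (150 + 15)/1905 = 0.0866; dw–b: (201 + 15)/1905 = 0.1134.
Expected DCO frequency = 0.0866 × 0.1134 ≈ 0.00982; observed = 15/1905 ≈ 0.00787.
Coefficient of coincidence = 0.00787/0.00982 ≈ 0.80.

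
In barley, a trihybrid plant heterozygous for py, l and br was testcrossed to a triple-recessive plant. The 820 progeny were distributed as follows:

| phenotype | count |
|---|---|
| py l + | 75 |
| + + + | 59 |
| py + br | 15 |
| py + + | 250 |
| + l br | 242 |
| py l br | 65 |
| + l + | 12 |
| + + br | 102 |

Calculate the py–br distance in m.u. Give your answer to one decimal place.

18.4 m.u.

The two most frequent reciprocal classes, py + + and + l br, are the parental types, so the F1 was py + + / + l br.
The two rarest classes, py + br and + l +, are the double crossovers. Comparing them with the parentals, only the br allele has switched, so br is the middle locus and the order is py – br – l.
Crossovers in the py–br interval produce the single-crossover classes + + + and py l br (59 + 65 = 124) plus the double crossovers (27).
RF(py–br) = (124 + 27) / 820 = 151/820 = 0.1841 → 18.4 m.u.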